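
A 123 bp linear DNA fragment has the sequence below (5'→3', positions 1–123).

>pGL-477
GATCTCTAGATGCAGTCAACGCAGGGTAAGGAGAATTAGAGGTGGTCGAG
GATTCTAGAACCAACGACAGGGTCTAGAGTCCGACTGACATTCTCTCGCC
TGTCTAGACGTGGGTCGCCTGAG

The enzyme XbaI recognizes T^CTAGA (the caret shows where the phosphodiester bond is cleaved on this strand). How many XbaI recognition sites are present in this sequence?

4

TCTAGA occurs starting at positions 5, 54, 73, 103.
XbaI cuts at 4 sites.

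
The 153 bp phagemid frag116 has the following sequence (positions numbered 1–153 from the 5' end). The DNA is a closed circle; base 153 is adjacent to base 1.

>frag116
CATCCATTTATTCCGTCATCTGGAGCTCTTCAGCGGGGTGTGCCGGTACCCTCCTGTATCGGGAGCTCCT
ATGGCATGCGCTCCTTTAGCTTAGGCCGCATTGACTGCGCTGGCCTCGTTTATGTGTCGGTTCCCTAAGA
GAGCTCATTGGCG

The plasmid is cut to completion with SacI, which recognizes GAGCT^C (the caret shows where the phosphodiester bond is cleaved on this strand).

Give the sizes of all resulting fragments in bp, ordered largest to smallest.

SacI sites (GAGCTC) start at positions 23, 63, 141.
SacI cuts after base 5 of each site (before the last base), so after positions 27, 67, 145.
Circular molecule, 3 cuts → 3 fragments:
  28–67 → 40 bp
  68–145 → 78 bp
  146–153 then 1–27 → 8 + 27 = 35 bp
Sorted largest to smallest: 78, 40, 35 bp.

78, 40, 35 bp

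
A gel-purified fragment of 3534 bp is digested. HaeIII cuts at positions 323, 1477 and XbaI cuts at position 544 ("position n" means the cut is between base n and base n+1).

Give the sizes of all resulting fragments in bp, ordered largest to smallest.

Combined cut positions (sorted): 323, 544, 1477.
Linear molecule, 3 cuts → 4 fragments:
  323 − 0 = 323 bp
  544 − 323 = 221 bp
  1477 − 544 = 933 bp
  3534 − 1477 = 2057 bp
Sorted largest to smallest: 2057, 933, 323, 221 bp.

2057, 933, 323, 221 bp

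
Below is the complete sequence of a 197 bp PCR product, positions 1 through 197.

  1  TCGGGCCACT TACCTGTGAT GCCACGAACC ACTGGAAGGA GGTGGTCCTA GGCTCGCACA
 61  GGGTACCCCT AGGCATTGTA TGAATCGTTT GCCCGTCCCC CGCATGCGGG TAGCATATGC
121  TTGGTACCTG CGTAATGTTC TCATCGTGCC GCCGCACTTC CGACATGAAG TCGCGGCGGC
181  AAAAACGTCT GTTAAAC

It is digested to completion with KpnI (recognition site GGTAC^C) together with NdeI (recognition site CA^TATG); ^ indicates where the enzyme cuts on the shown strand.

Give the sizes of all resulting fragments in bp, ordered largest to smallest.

KpnI sites (GGTACC) start at positions 62, 123.
KpnI cuts after base 5 of each site (before the last base), so after positions 66, 127.
The NdeI site (CATATG) starts at position 114.
NdeI cuts after base 2 of each site, so after position 115.
Combined cut positions: 66, 115, 127.
Linear molecule, 3 cuts → 4 fragments:
  1–66 → 66 bp
  67–115 → 49 bp
  116–127 → 12 bp
  128–197 → 70 bp
Sorted largest to smallest: 70, 66, 49, 12 bp.

70, 66, 49, 12 bp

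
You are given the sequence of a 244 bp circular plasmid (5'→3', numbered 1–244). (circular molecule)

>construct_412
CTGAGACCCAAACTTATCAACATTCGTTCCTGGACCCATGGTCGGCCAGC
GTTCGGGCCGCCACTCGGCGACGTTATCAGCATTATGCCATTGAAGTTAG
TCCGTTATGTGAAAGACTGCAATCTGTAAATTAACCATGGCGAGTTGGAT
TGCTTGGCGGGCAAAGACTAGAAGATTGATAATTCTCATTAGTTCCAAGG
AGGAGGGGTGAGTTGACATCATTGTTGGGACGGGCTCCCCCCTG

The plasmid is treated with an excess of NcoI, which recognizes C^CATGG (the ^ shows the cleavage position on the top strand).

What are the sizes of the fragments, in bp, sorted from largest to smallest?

NcoI sites (CCATGG) start at positions 36, 135.
NcoI cuts after the first base of each site, so after positions 36, 135.
Circular molecule, 2 cuts → 2 fragments:
  37–135 → 99 bp
  136–244 then 1–36 → 109 + 36 = 145 bp
Sorted largest to smallest: 145, 99 bp.

145, 99 bp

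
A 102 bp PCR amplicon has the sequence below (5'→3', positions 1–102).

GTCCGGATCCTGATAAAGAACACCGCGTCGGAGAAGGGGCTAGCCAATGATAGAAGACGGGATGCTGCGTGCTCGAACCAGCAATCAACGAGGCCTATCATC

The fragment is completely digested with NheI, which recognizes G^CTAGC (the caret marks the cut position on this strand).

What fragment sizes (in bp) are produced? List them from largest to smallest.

The NheI site (GCTAGC) starts at position 39.
NheI cuts after the first base of each site, so after position 39.
Linear molecule, 1 cut → 2 fragments:
  1–39 → 39 bp
  40–102 → 63 bp
Sorted largest to smallest: 63, 39 bp.

63, 39 bp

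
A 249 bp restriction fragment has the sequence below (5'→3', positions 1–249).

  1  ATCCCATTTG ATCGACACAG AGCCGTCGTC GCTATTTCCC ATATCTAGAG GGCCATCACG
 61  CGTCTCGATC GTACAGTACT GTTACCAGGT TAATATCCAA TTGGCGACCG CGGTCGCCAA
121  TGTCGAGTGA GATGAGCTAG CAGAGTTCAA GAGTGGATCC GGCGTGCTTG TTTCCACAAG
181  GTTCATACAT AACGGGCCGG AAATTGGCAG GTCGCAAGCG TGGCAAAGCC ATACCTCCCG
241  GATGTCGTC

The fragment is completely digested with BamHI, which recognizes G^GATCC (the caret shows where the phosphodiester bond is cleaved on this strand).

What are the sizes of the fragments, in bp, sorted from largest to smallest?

155, 94 bp

The BamHI site (GGATCC) starts at position 155.
BamHI cuts after the first base of each site, so after position 155.
Linear molecule, 1 cut → 2 fragments:
  1–155 → 155 bp
  156–249 → 94 bp
Sorted largest to smallest: 155, 94 bp.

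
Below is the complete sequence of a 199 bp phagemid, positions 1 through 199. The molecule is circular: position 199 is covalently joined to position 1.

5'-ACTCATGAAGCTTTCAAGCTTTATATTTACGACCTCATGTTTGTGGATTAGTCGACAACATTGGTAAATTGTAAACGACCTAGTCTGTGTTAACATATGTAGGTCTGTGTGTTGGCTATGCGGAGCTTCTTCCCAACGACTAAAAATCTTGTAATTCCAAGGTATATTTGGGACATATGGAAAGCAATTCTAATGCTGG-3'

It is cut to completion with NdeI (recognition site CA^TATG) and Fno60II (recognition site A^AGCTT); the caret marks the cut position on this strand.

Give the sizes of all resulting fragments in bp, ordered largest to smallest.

NdeI sites (CATATG) start at positions 94, 174.
NdeI cuts after base 2 of each site, so after positions 95, 175.
Fno60II sites (AAGCTT) start at positions 8, 16.
Fno60II cuts after the first base of each site, so after positions 8, 16.
Combined cut positions: 8, 16, 95, 175.
Circular molecule, 4 cuts → 4 fragments:
  9–16 → 8 bp
  17–95 → 79 bp
  96–175 → 80 bp
  176–199 then 1–8 → 24 + 8 = 32 bp
Sorted largest to smallest: 80, 79, 32, 8 bp.

80, 79, 32, 8 bp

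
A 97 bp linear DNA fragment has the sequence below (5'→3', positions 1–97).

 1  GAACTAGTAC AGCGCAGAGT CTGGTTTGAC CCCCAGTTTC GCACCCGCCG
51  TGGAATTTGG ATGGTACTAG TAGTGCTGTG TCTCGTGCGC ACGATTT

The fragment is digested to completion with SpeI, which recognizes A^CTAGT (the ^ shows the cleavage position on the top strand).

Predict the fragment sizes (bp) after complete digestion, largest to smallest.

SpeI sites (ACTAGT) start at positions 3, 66.
SpeI cuts after the first base of each site, so after positions 3, 66.
Linear molecule, 2 cuts → 3 fragments:
  1–3 → 3 bp
  4–66 → 63 bp
  67–97 → 31 bp
Sorted largest to smallest: 63, 31, 3 bp.

63, 31, 3 bp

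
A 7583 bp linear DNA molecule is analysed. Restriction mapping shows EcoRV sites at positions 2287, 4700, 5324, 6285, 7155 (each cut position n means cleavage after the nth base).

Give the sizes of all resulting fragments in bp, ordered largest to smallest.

2413, 2287, 961, 870, 624, 428 bp

Linear molecule, 5 cuts → 6 fragments:
  2287 − 0 = 2287 bp
  4700 − 2287 = 2413 bp
  5324 − 4700 = 624 bp
  6285 − 5324 = 961 bp
  7155 − 6285 = 870 bp
  7583 − 7155 = 428 bp
Sorted largest to smallest: 2413, 2287, 961, 870, 624, 428 bp.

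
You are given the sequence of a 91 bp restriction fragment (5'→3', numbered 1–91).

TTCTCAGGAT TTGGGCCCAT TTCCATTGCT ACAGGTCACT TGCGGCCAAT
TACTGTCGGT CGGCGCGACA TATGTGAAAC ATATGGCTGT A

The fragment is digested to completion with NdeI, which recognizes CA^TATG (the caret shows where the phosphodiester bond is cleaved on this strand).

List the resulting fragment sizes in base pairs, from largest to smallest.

NdeI sites (CATATG) start at positions 69, 80.
NdeI cuts after base 2 of each site, so after positions 70, 81.
Linear molecule, 2 cuts → 3 fragments:
  1–70 → 70 bp
  71–81 → 11 bp
  82–91 → 10 bp
Sorted largest to smallest: 70, 11, 10 bp.

70, 11, 10 bp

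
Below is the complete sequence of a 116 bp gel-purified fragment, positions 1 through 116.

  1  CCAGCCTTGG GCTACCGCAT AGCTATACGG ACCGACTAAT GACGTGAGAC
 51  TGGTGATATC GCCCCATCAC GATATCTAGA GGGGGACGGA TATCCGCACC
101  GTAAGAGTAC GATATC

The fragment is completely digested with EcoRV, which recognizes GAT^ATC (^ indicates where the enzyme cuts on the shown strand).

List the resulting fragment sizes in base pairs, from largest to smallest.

EcoRV sites (GATATC) start at positions 55, 71, 89, 111.
EcoRV cuts after base 3 of each site, so after positions 57, 73, 91, 113.
Linear molecule, 4 cuts → 5 fragments:
  1–57 → 57 bp
  58–73 → 16 bp
  74–91 → 18 bp
  92–113 → 22 bp
  114–116 → 3 bp
Sorted largest to smallest: 57, 22, 18, 16, 3 bp.

57, 22, 18, 16, 3 bp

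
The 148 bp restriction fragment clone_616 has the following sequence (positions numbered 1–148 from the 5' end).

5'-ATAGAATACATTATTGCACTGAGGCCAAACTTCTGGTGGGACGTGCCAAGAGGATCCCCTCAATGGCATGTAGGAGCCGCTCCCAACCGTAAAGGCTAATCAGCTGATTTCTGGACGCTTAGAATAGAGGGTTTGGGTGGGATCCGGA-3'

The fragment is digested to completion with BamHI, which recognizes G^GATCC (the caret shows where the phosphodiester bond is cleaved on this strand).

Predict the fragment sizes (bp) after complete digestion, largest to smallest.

88, 52, 8 bp

BamHI sites (GGATCC) start at positions 52, 140.
BamHI cuts after the first base of each site, so after positions 52, 140.
Linear molecule, 2 cuts → 3 fragments:
  1–52 → 52 bp
  53–140 → 88 bp
  141–148 → 8 bp
Sorted largest to smallest: 88, 52, 8 bp.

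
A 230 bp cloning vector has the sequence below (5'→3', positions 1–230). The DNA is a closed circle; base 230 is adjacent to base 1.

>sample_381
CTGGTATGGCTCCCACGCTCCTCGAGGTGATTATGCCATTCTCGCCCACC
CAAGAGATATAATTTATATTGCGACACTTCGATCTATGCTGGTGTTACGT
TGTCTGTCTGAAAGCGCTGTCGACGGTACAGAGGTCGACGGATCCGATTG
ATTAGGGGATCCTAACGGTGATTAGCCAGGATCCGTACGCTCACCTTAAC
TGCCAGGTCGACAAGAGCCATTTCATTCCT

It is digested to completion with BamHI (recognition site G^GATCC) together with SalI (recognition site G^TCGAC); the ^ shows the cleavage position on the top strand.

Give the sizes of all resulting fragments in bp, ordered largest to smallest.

BamHI sites (GGATCC) start at positions 140, 157, 179.
BamHI cuts after the first base of each site, so after positions 140, 157, 179.
SalI sites (GTCGAC) start at positions 119, 134, 207.
SalI cuts after the first base of each site, so after positions 119, 134, 207.
Combined cut positions: 119, 134, 140, 157, 179, 207.
Circular molecule, 6 cuts → 6 fragments:
  120–134 → 15 bp
  135–140 → 6 bp
  141–157 → 17 bp
  158–179 → 22 bp
  180–207 → 28 bp
  208–230 then 1–119 → 23 + 119 = 142 bp
Sorted largest to smallest: 142, 28, 22, 17, 15, 6 bp.

142, 28, 22, 17, 15, 6 bp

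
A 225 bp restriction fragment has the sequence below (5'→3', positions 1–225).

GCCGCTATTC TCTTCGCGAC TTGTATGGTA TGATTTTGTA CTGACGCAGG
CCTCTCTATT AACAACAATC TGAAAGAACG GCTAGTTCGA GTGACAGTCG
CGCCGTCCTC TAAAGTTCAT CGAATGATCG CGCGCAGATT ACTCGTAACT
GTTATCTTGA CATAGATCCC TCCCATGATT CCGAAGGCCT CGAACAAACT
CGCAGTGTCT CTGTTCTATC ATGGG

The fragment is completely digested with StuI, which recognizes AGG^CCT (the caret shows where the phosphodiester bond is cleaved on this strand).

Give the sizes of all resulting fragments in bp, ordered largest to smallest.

StuI sites (AGGCCT) start at positions 48, 185.
StuI cuts after base 3 of each site, so after positions 50, 187.
Linear molecule, 2 cuts → 3 fragments:
  1–50 → 50 bp
  51–187 → 137 bp
  188–225 → 38 bp
Sorted largest to smallest: 137, 50, 38 bp.

137, 50, 38 bp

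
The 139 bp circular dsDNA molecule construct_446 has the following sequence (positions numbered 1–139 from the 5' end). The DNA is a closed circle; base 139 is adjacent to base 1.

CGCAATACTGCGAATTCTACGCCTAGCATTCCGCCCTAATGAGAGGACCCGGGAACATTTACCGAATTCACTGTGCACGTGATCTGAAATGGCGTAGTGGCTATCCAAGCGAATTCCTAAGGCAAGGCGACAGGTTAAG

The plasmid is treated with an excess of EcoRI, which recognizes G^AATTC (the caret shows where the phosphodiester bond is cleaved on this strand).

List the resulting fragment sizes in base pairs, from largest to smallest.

52, 47, 40 bp

EcoRI sites (GAATTC) start at positions 12, 64, 111.
EcoRI cuts after the first base of each site, so after positions 12, 64, 111.
Circular molecule, 3 cuts → 3 fragments:
  13–64 → 52 bp
  65–111 → 47 bp
  112–139 then 1–12 → 28 + 12 = 40 bp
Sorted largest to smallest: 52, 47, 40 bp.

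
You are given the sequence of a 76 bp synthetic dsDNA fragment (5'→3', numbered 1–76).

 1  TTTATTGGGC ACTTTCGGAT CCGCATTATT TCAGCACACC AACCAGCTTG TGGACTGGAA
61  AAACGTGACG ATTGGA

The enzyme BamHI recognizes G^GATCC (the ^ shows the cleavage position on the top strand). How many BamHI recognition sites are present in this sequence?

1

GGATCC occurs starting at position 17.
BamHI cuts at 1 site.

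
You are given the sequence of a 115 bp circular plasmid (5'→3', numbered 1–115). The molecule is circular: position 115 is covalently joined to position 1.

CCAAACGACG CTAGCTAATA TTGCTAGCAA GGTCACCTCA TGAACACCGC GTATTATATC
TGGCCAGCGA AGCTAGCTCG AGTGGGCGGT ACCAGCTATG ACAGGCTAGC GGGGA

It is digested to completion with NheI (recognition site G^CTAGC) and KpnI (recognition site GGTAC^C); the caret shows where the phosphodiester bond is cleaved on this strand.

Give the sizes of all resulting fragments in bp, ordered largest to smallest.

NheI sites (GCTAGC) start at positions 10, 23, 72, 105.
NheI cuts after the first base of each site, so after positions 10, 23, 72, 105.
The KpnI site (GGTACC) starts at position 88.
KpnI cuts after base 5 of each site (before the last base), so after position 92.
Combined cut positions: 10, 23, 72, 92, 105.
Circular molecule, 5 cuts → 5 fragments:
  11–23 → 13 bp
  24–72 → 49 bp
  73–92 → 20 bp
  93–105 → 13 bp
  106–115 then 1–10 → 10 + 10 = 20 bp
Sorted largest to smallest: 49, 20, 20, 13, 13 bp.

49, 20, 20, 13, 13 bp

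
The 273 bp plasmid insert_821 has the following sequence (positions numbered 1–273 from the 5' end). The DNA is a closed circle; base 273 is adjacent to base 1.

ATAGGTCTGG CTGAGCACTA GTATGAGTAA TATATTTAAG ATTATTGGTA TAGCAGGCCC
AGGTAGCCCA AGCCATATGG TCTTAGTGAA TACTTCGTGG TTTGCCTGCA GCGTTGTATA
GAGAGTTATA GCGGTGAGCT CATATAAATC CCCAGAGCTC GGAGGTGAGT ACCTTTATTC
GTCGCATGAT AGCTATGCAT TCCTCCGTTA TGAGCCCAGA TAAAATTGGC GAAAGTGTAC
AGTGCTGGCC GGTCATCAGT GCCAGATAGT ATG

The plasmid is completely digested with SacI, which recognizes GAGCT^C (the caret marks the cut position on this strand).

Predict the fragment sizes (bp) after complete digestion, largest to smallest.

254, 19 bp

SacI sites (GAGCTC) start at positions 136, 155.
SacI cuts after base 5 of each site (before the last base), so after positions 140, 159.
Circular molecule, 2 cuts → 2 fragments:
  141–159 → 19 bp
  160–273 then 1–140 → 114 + 140 = 254 bp
Sorted largest to smallest: 254, 19 bp.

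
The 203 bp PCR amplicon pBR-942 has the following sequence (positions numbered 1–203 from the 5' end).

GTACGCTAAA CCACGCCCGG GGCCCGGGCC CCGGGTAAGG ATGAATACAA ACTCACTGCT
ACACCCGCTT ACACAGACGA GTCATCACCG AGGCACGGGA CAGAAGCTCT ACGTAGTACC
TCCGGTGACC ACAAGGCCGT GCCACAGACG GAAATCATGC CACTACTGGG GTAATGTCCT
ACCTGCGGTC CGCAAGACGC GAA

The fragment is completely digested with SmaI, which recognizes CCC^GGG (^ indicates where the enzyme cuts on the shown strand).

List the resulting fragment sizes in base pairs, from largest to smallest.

171, 18, 7, 7 bp

SmaI sites (CCCGGG) start at positions 16, 23, 30.
SmaI cuts after base 3 of each site, so after positions 18, 25, 32.
Linear molecule, 3 cuts → 4 fragments:
  1–18 → 18 bp
  19–25 → 7 bp
  26–32 → 7 bp
  33–203 → 171 bp
Sorted largest to smallest: 171, 18, 7, 7 bp.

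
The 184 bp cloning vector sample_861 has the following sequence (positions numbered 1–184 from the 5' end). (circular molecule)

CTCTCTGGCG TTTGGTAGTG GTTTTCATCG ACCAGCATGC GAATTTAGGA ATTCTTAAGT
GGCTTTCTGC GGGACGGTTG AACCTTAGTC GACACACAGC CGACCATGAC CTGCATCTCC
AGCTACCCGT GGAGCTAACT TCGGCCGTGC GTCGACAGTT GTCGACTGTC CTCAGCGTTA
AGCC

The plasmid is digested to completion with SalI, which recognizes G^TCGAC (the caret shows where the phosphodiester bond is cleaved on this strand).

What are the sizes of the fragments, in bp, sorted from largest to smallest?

SalI sites (GTCGAC) start at positions 88, 151, 161.
SalI cuts after the first base of each site, so after positions 88, 151, 161.
Circular molecule, 3 cuts → 3 fragments:
  89–151 → 63 bp
  152–161 → 10 bp
  162–184 then 1–88 → 23 + 88 = 111 bp
Sorted largest to smallest: 111, 63, 10 bp.

111, 63, 10 bp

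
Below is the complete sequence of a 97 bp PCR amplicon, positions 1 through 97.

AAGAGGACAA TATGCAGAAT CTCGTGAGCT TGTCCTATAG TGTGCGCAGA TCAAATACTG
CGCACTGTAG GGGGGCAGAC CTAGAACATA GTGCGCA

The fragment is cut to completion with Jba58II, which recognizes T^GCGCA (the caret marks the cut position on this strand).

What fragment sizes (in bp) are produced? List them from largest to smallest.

43, 33, 16, 5 bp

Jba58II sites (TGCGCA) start at positions 43, 59, 92.
Jba58II cuts after the first base of each site, so after positions 43, 59, 92.
Linear molecule, 3 cuts → 4 fragments:
  1–43 → 43 bp
  44–59 → 16 bp
  60–92 → 33 bp
  93–97 → 5 bp
Sorted largest to smallest: 43, 33, 16, 5 bp.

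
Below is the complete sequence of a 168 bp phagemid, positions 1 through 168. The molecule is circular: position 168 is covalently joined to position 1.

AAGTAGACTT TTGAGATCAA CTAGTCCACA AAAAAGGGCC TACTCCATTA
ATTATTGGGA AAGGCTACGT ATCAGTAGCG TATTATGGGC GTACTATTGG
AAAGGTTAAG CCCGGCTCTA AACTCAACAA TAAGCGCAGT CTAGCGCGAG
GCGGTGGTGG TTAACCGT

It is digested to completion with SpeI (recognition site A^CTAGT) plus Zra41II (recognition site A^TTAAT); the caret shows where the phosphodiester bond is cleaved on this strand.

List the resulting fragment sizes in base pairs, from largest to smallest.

The SpeI site (ACTAGT) starts at position 20.
SpeI cuts after the first base of each site, so after position 20.
The Zra41II site (ATTAAT) starts at position 47.
Zra41II cuts after the first base of each site, so after position 47.
Combined cut positions: 20, 47.
Circular molecule, 2 cuts → 2 fragments:
  21–47 → 27 bp
  48–168 then 1–20 → 121 + 20 = 141 bp
Sorted largest to smallest: 141, 27 bp.

141, 27 bp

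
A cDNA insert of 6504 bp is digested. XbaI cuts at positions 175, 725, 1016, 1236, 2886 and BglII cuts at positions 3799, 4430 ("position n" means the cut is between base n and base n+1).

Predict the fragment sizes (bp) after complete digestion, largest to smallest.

Combined cut positions (sorted): 175, 725, 1016, 1236, 2886, 3799, 4430.
Linear molecule, 7 cuts → 8 fragments:
  175 − 0 = 175 bp
  725 − 175 = 550 bp
  1016 − 725 = 291 bp
  1236 − 1016 = 220 bp
  2886 − 1236 = 1650 bp
  3799 − 2886 = 913 bp
  4430 − 3799 = 631 bp
  6504 − 4430 = 2074 bp
Sorted largest to smallest: 2074, 1650, 913, 631, 550, 291, 220, 175 bp.

2074, 1650, 913, 631, 550, 291, 220, 175 bp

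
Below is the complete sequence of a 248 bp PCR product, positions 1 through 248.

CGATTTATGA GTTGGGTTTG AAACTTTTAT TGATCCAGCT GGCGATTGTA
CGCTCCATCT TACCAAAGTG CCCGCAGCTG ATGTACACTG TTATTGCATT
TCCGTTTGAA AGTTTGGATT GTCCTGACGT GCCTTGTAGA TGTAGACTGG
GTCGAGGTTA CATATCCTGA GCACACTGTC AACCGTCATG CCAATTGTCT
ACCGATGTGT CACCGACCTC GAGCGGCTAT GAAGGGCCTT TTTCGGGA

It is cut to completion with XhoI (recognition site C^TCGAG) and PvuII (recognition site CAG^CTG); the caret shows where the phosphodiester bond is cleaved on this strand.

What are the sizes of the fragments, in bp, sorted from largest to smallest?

141, 39, 38, 30 bp

The XhoI site (CTCGAG) starts at position 218.
XhoI cuts after the first base of each site, so after position 218.
PvuII sites (CAGCTG) start at positions 36, 75.
PvuII cuts after base 3 of each site, so after positions 38, 77.
Combined cut positions: 38, 77, 218.
Linear molecule, 3 cuts → 4 fragments:
  1–38 → 38 bp
  39–77 → 39 bp
  78–218 → 141 bp
  219–248 → 30 bp
Sorted largest to smallest: 141, 39, 38, 30 bp.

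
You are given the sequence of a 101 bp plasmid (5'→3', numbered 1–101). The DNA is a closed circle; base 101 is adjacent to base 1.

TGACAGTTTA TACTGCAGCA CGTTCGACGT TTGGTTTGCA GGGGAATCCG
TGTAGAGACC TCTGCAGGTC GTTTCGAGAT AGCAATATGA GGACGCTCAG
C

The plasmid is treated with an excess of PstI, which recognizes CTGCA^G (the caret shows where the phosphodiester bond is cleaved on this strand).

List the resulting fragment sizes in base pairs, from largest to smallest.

PstI sites (CTGCAG) start at positions 13, 62.
PstI cuts after base 5 of each site (before the last base), so after positions 17, 66.
Circular molecule, 2 cuts → 2 fragments:
  18–66 → 49 bp
  67–101 then 1–17 → 35 + 17 = 52 bp
Sorted largest to smallest: 52, 49 bp.

52, 49 bp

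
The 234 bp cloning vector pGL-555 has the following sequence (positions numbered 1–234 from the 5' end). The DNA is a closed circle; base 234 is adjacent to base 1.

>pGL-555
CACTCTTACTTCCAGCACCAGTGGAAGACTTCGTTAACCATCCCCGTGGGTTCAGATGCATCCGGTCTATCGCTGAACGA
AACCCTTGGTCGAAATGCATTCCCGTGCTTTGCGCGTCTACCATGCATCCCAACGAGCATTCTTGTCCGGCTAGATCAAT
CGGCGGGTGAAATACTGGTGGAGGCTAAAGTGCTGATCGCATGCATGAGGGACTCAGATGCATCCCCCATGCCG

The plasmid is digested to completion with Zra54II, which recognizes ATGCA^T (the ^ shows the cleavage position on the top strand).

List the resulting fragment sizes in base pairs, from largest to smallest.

78, 72, 39, 28, 17 bp

Zra54II sites (ATGCAT) start at positions 56, 95, 123, 201, 218.
Zra54II cuts after base 5 of each site (before the last base), so after positions 60, 99, 127, 205, 222.
Circular molecule, 5 cuts → 5 fragments:
  61–99 → 39 bp
  100–127 → 28 bp
  128–205 → 78 bp
  206–222 → 17 bp
  223–234 then 1–60 → 12 + 60 = 72 bp
Sorted largest to smallest: 78, 72, 39, 28, 17 bp.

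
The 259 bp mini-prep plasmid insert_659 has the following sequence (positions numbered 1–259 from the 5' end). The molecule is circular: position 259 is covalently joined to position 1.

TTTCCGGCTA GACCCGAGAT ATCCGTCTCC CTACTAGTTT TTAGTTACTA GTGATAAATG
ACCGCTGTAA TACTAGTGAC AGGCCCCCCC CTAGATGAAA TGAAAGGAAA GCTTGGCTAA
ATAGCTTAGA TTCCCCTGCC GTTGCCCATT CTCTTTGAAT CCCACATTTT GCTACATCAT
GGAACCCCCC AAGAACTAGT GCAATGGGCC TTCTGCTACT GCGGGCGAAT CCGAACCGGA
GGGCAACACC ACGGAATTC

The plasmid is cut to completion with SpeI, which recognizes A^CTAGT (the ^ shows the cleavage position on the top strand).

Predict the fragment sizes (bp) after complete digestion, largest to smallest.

SpeI sites (ACTAGT) start at positions 33, 47, 72, 195.
SpeI cuts after the first base of each site, so after positions 33, 47, 72, 195.
Circular molecule, 4 cuts → 4 fragments:
  34–47 → 14 bp
  48–72 → 25 bp
  73–195 → 123 bp
  196–259 then 1–33 → 64 + 33 = 97 bp
Sorted largest to smallest: 123, 97, 25, 14 bp.

123, 97, 25, 14 bp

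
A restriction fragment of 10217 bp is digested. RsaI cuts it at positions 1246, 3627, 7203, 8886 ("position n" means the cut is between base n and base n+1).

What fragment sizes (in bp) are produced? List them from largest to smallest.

3576, 2381, 1683, 1331, 1246 bp

Linear molecule, 4 cuts → 5 fragments:
  1246 − 0 = 1246 bp
  3627 − 1246 = 2381 bp
  7203 − 3627 = 3576 bp
  8886 − 7203 = 1683 bp
  10217 − 8886 = 1331 bp
Sorted largest to smallest: 3576, 2381, 1683, 1331, 1246 bp.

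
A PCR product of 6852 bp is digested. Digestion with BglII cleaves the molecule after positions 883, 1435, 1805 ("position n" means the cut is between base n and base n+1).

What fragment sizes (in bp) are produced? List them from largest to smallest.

Linear molecule, 3 cuts → 4 fragments:
  883 − 0 = 883 bp
  1435 − 883 = 552 bp
  1805 − 1435 = 370 bp
  6852 − 1805 = 5047 bp
Sorted largest to smallest: 5047, 883, 552, 370 bp.

5047, 883, 552, 370 bp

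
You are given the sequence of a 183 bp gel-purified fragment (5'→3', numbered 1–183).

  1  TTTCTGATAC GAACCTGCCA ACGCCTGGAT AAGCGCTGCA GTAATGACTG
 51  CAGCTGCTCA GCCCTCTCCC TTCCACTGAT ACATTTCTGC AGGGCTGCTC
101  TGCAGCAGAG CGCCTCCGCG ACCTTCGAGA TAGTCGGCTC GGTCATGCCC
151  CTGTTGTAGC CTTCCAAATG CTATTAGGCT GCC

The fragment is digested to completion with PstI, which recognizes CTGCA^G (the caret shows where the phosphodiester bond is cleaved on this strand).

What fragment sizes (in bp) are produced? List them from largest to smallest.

PstI sites (CTGCAG) start at positions 36, 48, 87, 100.
PstI cuts after base 5 of each site (before the last base), so after positions 40, 52, 91, 104.
Linear molecule, 4 cuts → 5 fragments:
  1–40 → 40 bp
  41–52 → 12 bp
  53–91 → 39 bp
  92–104 → 13 bp
  105–183 → 79 bp
Sorted largest to smallest: 79, 40, 39, 13, 12 bp.

79, 40, 39, 13, 12 bp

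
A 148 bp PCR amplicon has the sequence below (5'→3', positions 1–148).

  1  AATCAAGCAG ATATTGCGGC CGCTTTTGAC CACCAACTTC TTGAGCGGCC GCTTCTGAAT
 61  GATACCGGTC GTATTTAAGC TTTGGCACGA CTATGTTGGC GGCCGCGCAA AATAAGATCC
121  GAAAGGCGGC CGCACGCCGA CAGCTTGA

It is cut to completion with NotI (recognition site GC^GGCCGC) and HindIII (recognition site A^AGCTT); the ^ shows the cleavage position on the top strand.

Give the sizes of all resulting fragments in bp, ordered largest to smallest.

31, 29, 27, 23, 21, 17 bp

NotI sites (GCGGCCGC) start at positions 16, 45, 99, 126.
NotI cuts after base 2 of each site, so after positions 17, 46, 100, 127.
The HindIII site (AAGCTT) starts at position 77.
HindIII cuts after the first base of each site, so after position 77.
Combined cut positions: 17, 46, 77, 100, 127.
Linear molecule, 5 cuts → 6 fragments:
  1–17 → 17 bp
  18–46 → 29 bp
  47–77 → 31 bp
  78–100 → 23 bp
  101–127 → 27 bp
  128–148 → 21 bp
Sorted largest to smallest: 31, 29, 27, 23, 21, 17 bp.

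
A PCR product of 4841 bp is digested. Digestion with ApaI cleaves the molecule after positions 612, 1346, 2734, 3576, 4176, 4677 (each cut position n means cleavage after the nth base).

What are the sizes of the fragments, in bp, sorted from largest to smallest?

1388, 842, 734, 612, 600, 501, 164 bp

Linear molecule, 6 cuts → 7 fragments:
  612 − 0 = 612 bp
  1346 − 612 = 734 bp
  2734 − 1346 = 1388 bp
  3576 − 2734 = 842 bp
  4176 − 3576 = 600 bp
  4677 − 4176 = 501 bp
  4841 − 4677 = 164 bp
Sorted largest to smallest: 1388, 842, 734, 612, 600, 501, 164 bp.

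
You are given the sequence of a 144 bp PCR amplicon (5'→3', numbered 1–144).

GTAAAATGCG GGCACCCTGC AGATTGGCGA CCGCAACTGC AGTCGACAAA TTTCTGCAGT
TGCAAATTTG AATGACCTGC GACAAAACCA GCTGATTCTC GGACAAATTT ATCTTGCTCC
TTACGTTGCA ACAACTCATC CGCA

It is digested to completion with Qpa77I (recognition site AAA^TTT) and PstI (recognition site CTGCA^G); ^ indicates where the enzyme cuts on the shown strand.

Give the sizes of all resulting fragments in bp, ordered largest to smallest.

41, 37, 21, 20, 9, 8, 8 bp

Qpa77I sites (AAATTT) start at positions 48, 64, 105.
Qpa77I cuts after base 3 of each site, so after positions 50, 66, 107.
PstI sites (CTGCAG) start at positions 17, 37, 54.
PstI cuts after base 5 of each site (before the last base), so after positions 21, 41, 58.
Combined cut positions: 21, 41, 50, 58, 66, 107.
Linear molecule, 6 cuts → 7 fragments:
  1–21 → 21 bp
  22–41 → 20 bp
  42–50 → 9 bp
  51–58 → 8 bp
  59–66 → 8 bp
  67–107 → 41 bp
  108–144 → 37 bp
Sorted largest to smallest: 41, 37, 21, 20, 9, 8, 8 bp.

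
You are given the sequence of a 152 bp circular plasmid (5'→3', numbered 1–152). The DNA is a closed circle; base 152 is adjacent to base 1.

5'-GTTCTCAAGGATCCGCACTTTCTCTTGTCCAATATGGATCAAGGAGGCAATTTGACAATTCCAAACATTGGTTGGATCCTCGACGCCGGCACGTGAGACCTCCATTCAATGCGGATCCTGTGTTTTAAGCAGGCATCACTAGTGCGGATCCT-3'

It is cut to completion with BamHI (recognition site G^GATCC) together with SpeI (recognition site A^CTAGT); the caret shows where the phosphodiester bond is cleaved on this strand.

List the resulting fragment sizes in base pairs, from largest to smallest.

BamHI sites (GGATCC) start at positions 9, 74, 113, 146.
BamHI cuts after the first base of each site, so after positions 9, 74, 113, 146.
The SpeI site (ACTAGT) starts at position 138.
SpeI cuts after the first base of each site, so after position 138.
Combined cut positions: 9, 74, 113, 138, 146.
Circular molecule, 5 cuts → 5 fragments:
  10–74 → 65 bp
  75–113 → 39 bp
  114–138 → 25 bp
  139–146 → 8 bp
  147–152 then 1–9 → 6 + 9 = 15 bp
Sorted largest to smallest: 65, 39, 25, 15, 8 bp.

65, 39, 25, 15, 8 bp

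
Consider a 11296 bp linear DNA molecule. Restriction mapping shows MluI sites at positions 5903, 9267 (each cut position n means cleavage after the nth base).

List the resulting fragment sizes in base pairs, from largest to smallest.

Linear molecule, 2 cuts → 3 fragments:
  5903 − 0 = 5903 bp
  9267 − 5903 = 3364 bp
  11296 − 9267 = 2029 bp
Sorted largest to smallest: 5903, 3364, 2029 bp.

5903, 3364, 2029 bp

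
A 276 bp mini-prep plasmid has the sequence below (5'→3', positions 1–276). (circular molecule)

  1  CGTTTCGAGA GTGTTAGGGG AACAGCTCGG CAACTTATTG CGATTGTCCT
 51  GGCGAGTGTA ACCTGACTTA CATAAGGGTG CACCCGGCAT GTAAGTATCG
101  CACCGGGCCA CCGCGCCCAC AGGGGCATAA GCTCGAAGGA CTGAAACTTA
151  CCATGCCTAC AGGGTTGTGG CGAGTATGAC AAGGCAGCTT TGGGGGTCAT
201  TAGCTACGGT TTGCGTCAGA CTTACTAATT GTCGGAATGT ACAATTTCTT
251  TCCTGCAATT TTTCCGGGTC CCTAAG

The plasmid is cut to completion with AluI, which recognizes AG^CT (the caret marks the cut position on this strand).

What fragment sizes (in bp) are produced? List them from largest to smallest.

AluI sites (AGCT) start at positions 24, 130, 186, 202.
AluI cuts after base 2 of each site, so after positions 25, 131, 187, 203.
Circular molecule, 4 cuts → 4 fragments:
  26–131 → 106 bp
  132–187 → 56 bp
  188–203 → 16 bp
  204–276 then 1–25 → 73 + 25 = 98 bp
Sorted largest to smallest: 106, 98, 56, 16 bp.

106, 98, 56, 16 bp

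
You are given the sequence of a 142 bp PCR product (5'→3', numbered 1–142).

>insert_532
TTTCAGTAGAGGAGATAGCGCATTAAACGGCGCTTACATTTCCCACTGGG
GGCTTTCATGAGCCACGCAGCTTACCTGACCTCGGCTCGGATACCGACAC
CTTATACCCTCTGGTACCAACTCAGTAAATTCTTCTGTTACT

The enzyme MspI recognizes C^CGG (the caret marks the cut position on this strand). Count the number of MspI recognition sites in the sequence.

0

No occurrence of CCGG is present in the sequence.
MspI does not cut: 0 sites.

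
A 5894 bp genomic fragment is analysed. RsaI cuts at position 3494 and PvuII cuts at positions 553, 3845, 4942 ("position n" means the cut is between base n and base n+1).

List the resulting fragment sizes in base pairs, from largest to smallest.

Combined cut positions (sorted): 553, 3494, 3845, 4942.
Linear molecule, 4 cuts → 5 fragments:
  553 − 0 = 553 bp
  3494 − 553 = 2941 bp
  3845 − 3494 = 351 bp
  4942 − 3845 = 1097 bp
  5894 − 4942 = 952 bp
Sorted largest to smallest: 2941, 1097, 952, 553, 351 bp.

2941, 1097, 952, 553, 351 bp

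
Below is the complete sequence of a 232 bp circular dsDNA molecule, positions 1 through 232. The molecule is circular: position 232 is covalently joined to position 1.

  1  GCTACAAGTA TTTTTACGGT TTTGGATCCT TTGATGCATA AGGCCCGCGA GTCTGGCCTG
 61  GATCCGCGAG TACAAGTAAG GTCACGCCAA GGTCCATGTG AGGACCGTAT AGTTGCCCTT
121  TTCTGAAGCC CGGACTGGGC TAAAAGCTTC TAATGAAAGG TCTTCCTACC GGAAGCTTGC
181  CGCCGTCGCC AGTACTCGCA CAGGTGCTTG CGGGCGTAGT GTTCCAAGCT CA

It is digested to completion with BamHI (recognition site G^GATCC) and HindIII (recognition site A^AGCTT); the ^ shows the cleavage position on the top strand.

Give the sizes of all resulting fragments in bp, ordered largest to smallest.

BamHI sites (GGATCC) start at positions 24, 60.
BamHI cuts after the first base of each site, so after positions 24, 60.
HindIII sites (AAGCTT) start at positions 144, 173.
HindIII cuts after the first base of each site, so after positions 144, 173.
Combined cut positions: 24, 60, 144, 173.
Circular molecule, 4 cuts → 4 fragments:
  25–60 → 36 bp
  61–144 → 84 bp
  145–173 → 29 bp
  174–232 then 1–24 → 59 + 24 = 83 bp
Sorted largest to smallest: 84, 83, 36, 29 bp.

84, 83, 36, 29 bp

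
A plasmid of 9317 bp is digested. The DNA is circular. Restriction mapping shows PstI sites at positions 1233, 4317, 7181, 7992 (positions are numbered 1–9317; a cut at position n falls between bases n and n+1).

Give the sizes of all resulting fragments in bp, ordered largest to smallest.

3084, 2864, 2558, 811 bp

Circular molecule, 4 cuts → 4 fragments:
  4317 − 1233 = 3084 bp
  7181 − 4317 = 2864 bp
  7992 − 7181 = 811 bp
  wrap: 9317 − 7992 + 1233 = 2558 bp
Sorted largest to smallest: 3084, 2864, 2558, 811 bp.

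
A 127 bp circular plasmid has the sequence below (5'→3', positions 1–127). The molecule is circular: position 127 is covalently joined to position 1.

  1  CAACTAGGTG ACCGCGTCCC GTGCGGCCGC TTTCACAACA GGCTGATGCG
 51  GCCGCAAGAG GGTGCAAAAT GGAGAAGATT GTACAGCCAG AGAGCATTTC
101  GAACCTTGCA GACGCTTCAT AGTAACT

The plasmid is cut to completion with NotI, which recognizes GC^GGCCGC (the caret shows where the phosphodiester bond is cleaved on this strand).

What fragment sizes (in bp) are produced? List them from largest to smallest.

NotI sites (GCGGCCGC) start at positions 23, 48.
NotI cuts after base 2 of each site, so after positions 24, 49.
Circular molecule, 2 cuts → 2 fragments:
  25–49 → 25 bp
  50–127 then 1–24 → 78 + 24 = 102 bp
Sorted largest to smallest: 102, 25 bp.

102, 25 bp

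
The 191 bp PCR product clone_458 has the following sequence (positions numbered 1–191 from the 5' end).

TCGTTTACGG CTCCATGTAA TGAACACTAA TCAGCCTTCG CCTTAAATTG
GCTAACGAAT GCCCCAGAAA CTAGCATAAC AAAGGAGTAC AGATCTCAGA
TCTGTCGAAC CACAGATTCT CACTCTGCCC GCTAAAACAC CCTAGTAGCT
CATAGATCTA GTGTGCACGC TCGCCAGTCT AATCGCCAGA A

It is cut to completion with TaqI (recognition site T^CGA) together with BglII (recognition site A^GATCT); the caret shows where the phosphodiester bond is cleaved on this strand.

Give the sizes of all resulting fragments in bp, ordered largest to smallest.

The TaqI site (TCGA) starts at position 105.
TaqI cuts after the first base of each site, so after position 105.
BglII sites (AGATCT) start at positions 91, 98, 154.
BglII cuts after the first base of each site, so after positions 91, 98, 154.
Combined cut positions: 91, 98, 105, 154.
Linear molecule, 4 cuts → 5 fragments:
  1–91 → 91 bp
  92–98 → 7 bp
  99–105 → 7 bp
  106–154 → 49 bp
  155–191 → 37 bp
Sorted largest to smallest: 91, 49, 37, 7, 7 bp.

91, 49, 37, 7, 7 bp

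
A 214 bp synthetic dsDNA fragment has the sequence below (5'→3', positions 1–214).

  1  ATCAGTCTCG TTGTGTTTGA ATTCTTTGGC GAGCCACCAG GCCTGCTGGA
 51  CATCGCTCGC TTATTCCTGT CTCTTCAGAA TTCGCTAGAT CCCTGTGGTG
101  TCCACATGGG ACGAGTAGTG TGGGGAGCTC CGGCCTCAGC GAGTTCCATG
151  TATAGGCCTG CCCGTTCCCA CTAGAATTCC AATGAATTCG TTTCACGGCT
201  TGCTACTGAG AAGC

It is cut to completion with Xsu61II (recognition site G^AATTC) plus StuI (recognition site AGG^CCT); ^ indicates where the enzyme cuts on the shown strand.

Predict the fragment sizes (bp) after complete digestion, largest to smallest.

Xsu61II sites (GAATTC) start at positions 19, 78, 174, 184.
Xsu61II cuts after the first base of each site, so after positions 19, 78, 174, 184.
StuI sites (AGGCCT) start at positions 39, 154.
StuI cuts after base 3 of each site, so after positions 41, 156.
Combined cut positions: 19, 41, 78, 156, 174, 184.
Linear molecule, 6 cuts → 7 fragments:
  1–19 → 19 bp
  20–41 → 22 bp
  42–78 → 37 bp
  79–156 → 78 bp
  157–174 → 18 bp
  175–184 → 10 bp
  185–214 → 30 bp
Sorted largest to smallest: 78, 37, 30, 22, 19, 18, 10 bp.

78, 37, 30, 22, 19, 18, 10 bp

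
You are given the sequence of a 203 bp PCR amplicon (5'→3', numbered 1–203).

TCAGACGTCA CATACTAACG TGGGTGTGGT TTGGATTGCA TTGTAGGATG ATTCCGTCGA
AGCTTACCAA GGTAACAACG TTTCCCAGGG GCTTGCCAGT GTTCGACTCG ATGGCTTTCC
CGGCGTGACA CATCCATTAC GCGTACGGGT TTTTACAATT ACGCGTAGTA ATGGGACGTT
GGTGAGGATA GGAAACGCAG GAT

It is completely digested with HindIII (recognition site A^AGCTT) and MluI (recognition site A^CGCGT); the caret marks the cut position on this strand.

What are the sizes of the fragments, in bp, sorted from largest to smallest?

The HindIII site (AAGCTT) starts at position 60.
HindIII cuts after the first base of each site, so after position 60.
MluI sites (ACGCGT) start at positions 139, 161.
MluI cuts after the first base of each site, so after positions 139, 161.
Combined cut positions: 60, 139, 161.
Linear molecule, 3 cuts → 4 fragments:
  1–60 → 60 bp
  61–139 → 79 bp
  140–161 → 22 bp
  162–203 → 42 bp
Sorted largest to smallest: 79, 60, 42, 22 bp.

79, 60, 42, 22 bp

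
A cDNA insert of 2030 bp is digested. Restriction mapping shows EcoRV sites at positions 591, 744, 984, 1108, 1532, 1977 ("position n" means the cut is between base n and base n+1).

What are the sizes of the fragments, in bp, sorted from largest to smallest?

Linear molecule, 6 cuts → 7 fragments:
  591 − 0 = 591 bp
  744 − 591 = 153 bp
  984 − 744 = 240 bp
  1108 − 984 = 124 bp
  1532 − 1108 = 424 bp
  1977 − 1532 = 445 bp
  2030 − 1977 = 53 bp
Sorted largest to smallest: 591, 445, 424, 240, 153, 124, 53 bp.

591, 445, 424, 240, 153, 124, 53 bp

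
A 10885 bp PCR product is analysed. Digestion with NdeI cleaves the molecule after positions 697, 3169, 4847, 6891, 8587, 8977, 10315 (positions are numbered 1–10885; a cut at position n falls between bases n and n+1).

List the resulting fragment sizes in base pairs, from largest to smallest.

2472, 2044, 1696, 1678, 1338, 697, 570, 390 bp

Linear molecule, 7 cuts → 8 fragments:
  697 − 0 = 697 bp
  3169 − 697 = 2472 bp
  4847 − 3169 = 1678 bp
  6891 − 4847 = 2044 bp
  8587 − 6891 = 1696 bp
  8977 − 8587 = 390 bp
  10315 − 8977 = 1338 bp
  10885 − 10315 = 570 bp
Sorted largest to smallest: 2472, 2044, 1696, 1678, 1338, 697, 570, 390 bp.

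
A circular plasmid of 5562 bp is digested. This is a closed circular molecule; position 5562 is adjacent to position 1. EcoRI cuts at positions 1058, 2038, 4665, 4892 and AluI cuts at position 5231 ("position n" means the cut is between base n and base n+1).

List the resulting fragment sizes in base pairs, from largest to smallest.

2627, 1389, 980, 339, 227 bp

Combined cut positions (sorted): 1058, 2038, 4665, 4892, 5231.
Circular molecule, 5 cuts → 5 fragments:
  2038 − 1058 = 980 bp
  4665 − 2038 = 2627 bp
  4892 − 4665 = 227 bp
  5231 − 4892 = 339 bp
  wrap: 5562 − 5231 + 1058 = 1389 bp
Sorted largest to smallest: 2627, 1389, 980, 339, 227 bp.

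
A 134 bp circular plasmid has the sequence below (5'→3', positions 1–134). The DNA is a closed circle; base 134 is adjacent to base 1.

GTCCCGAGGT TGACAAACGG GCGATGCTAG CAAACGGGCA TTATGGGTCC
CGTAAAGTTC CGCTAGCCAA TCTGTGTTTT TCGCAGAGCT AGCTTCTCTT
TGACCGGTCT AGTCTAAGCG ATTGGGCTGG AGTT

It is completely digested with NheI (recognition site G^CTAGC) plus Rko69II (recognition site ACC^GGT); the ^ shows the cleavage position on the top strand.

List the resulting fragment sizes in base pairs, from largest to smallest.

NheI sites (GCTAGC) start at positions 26, 62, 88.
NheI cuts after the first base of each site, so after positions 26, 62, 88.
The Rko69II site (ACCGGT) starts at position 103.
Rko69II cuts after base 3 of each site, so after position 105.
Combined cut positions: 26, 62, 88, 105.
Circular molecule, 4 cuts → 4 fragments:
  27–62 → 36 bp
  63–88 → 26 bp
  89–105 → 17 bp
  106–134 then 1–26 → 29 + 26 = 55 bp
Sorted largest to smallest: 55, 36, 26, 17 bp.

55, 36, 26, 17 bp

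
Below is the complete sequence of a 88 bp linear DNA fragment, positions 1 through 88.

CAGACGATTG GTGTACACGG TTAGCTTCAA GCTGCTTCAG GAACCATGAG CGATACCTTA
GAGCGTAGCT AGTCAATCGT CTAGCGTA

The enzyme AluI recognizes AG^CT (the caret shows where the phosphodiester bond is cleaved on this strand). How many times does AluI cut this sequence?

3

AGCT occurs starting at positions 23, 30, 67.
AluI cuts at 3 sites.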